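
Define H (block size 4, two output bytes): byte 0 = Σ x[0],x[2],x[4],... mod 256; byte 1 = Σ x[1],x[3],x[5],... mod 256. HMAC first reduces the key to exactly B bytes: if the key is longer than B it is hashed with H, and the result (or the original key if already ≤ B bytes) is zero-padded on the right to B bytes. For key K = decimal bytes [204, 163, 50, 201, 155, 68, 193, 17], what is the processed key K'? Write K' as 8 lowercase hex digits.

|K| = 8 > B = 4, so first hash the key.
H(K): even-index sum = 602 mod 256 = 90; odd-index sum = 449 mod 256 = 193 → 5a c1.
Zero-pad H(K) = 5a c1 to 4 bytes: K' = 5a c1 00 00.

5ac10000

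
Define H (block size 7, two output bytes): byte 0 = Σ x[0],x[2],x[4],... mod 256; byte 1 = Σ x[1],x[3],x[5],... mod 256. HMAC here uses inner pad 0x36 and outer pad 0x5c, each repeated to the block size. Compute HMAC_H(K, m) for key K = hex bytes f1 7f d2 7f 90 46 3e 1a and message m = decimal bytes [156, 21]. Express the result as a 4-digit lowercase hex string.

Key hex bytes f1 7f d2 7f 90 46 3e 1a is 8 bytes > B = 7, so hash it first: H(key) = 91 5e, then zero-pad to 7 bytes: K' = 91 5e 00 00 00 00 00.
K' ⊕ ipad = a7 68 36 36 36 36 36.  K' ⊕ opad = cd 02 5c 5c 5c 5c 5c.
Inner input = (K'⊕ipad) ∥ m = a7 68 36 36 36 36 36 ∥ 9c 15.
Inner hash: even-index sum = 350 mod 256 = 94; odd-index sum = 368 mod 256 = 112 → 5e 70.
Outer input = (K'⊕opad) ∥ inner = cd 02 5c 5c 5c 5c 5c ∥ 5e 70.
Outer hash (tag): even-index sum = 593 mod 256 = 81; odd-index sum = 280 mod 256 = 24 → 51 18.

5118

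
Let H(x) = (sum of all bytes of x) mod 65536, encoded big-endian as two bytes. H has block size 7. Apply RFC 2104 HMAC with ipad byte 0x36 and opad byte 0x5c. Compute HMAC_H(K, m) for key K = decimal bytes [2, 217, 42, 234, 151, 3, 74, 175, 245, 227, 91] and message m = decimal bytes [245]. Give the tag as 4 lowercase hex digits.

Key decimal bytes [2, 217, 42, 234, 151, 3, 74, 175, 245, 227, 91] = 02 d9 2a ea 97 03 4a af f5 e3 5b is 11 bytes > B = 7, so hash it first: H(key) = 05 b5, then zero-pad to 7 bytes: K' = 05 b5 00 00 00 00 00.
K' ⊕ ipad = 33 83 36 36 36 36 36.  K' ⊕ opad = 59 e9 5c 5c 5c 5c 5c.
Inner input = (K'⊕ipad) ∥ m = 33 83 36 36 36 36 36 ∥ f5.
Inner hash: sum = 51+131+54+54+54+54+54+245 = 697 → 02 b9.
Outer input = (K'⊕opad) ∥ inner = 59 e9 5c 5c 5c 5c 5c ∥ 02 b9.
Outer hash (tag): sum = 89+233+92+92+92+92+92+2+185 = 969 → 03 c9.

03c9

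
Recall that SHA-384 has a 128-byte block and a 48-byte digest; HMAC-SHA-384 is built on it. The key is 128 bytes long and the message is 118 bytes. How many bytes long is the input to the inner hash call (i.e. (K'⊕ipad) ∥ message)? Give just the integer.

246

Key is 128 ≤ 128 bytes, zero-padded: |K'| = 128.
Inner input = (K'⊕ipad) ∥ m → 128 + 118 = 246 bytes.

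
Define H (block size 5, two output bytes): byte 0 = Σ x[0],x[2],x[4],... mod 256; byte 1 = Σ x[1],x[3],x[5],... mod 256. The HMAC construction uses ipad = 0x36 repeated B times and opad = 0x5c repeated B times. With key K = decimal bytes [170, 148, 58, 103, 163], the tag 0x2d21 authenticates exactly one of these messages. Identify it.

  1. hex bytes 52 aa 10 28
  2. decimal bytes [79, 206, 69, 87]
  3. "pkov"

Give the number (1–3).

Key decimal bytes [170, 148, 58, 103, 163] = aa 94 3a 67 a3 is exactly B = 5 bytes: K' = aa 94 3a 67 a3.
K' ⊕ ipad = 9c a2 0c 51 95; K' ⊕ opad = f6 c8 66 3b ff.
m1: inner = H(9c a2 0c 51 95 52 aa 10 28) = 0f 55; tag = H(f6 c8 66 3b ff 0f 55) = b012
m2: inner = H(9c a2 0c 51 95 4f ce 45 57) = 62 87; tag = H(f6 c8 66 3b ff 62 87) = e265
m3: inner = H(9c a2 0c 51 95 70 6b 6f 76) = 1e d2; tag = H(f6 c8 66 3b ff 1e d2) = 2d21 ← matches

3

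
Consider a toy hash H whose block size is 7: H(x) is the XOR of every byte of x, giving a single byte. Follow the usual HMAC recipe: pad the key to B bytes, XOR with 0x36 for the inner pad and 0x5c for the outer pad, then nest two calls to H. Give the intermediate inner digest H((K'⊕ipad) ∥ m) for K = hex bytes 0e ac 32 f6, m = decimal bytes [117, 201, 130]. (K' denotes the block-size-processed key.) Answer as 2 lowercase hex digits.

Key hex bytes 0e ac 32 f6 is 4 bytes ≤ B = 7; zero-pad to 7 bytes: K' = 0e ac 32 f6 00 00 00.
K' ⊕ ipad = 38 9a 04 c0 36 36 36.
Inner input = 38 9a 04 c0 36 36 36 ∥ 75 c9 82.
Inner hash: XOR 38⊕9a⊕04⊕c0⊕36⊕36⊕36⊕75⊕c9⊕82 = 6e.

6e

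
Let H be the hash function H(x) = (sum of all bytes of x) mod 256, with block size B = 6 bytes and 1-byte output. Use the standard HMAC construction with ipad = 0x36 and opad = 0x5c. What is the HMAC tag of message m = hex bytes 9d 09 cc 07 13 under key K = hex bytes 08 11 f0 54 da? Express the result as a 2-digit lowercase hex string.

72

Key hex bytes 08 11 f0 54 da is 5 bytes ≤ B = 6; zero-pad to 6 bytes: K' = 08 11 f0 54 da 00.
K' ⊕ ipad = 3e 27 c6 62 ec 36.  K' ⊕ opad = 54 4d ac 08 86 5c.
Inner input = (K'⊕ipad) ∥ m = 3e 27 c6 62 ec 36 ∥ 9d 09 cc 07 13.
Inner hash: sum = 62+39+198+98+236+54+157+9+204+7+19 = 1083; mod 256 = 59 → 3b.
Outer input = (K'⊕opad) ∥ inner = 54 4d ac 08 86 5c ∥ 3b.
Outer hash (tag): sum = 84+77+172+8+134+92+59 = 626; mod 256 = 114 → 72.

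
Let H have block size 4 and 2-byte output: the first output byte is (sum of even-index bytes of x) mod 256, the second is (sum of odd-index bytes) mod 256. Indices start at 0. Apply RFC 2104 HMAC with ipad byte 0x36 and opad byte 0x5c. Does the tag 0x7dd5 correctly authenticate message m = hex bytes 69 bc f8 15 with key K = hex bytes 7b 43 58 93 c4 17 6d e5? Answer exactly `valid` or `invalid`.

valid

Key hex bytes 7b 43 58 93 c4 17 6d e5 is 8 bytes > B = 4, so hash it first: H(key) = 04 d2, then zero-pad to 4 bytes: K' = 04 d2 00 00.
K' ⊕ ipad = 32 e4 36 36; K' ⊕ opad = 58 8e 5c 5c.
Inner hash: even-index sum = 457 mod 256 = 201; odd-index sum = 491 mod 256 = 235 → c9 eb.
Outer hash (recomputed tag): even-index sum = 381 mod 256 = 125; odd-index sum = 469 mod 256 = 213 → 7d d5.
Recomputed tag = 7dd5; claimed = 7dd5 → match.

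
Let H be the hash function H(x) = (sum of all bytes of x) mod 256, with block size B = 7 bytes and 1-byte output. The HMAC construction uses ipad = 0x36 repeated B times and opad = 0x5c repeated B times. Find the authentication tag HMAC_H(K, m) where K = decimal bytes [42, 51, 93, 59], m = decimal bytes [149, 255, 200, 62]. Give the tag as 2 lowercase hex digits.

Key decimal bytes [42, 51, 93, 59] = 2a 33 5d 3b is 4 bytes ≤ B = 7; zero-pad to 7 bytes: K' = 2a 33 5d 3b 00 00 00.
K' ⊕ ipad = 1c 05 6b 0d 36 36 36.  K' ⊕ opad = 76 6f 01 67 5c 5c 5c.
Inner input = (K'⊕ipad) ∥ m = 1c 05 6b 0d 36 36 36 ∥ 95 ff c8 3e.
Inner hash: sum = 28+5+107+13+54+54+54+149+255+200+62 = 981; mod 256 = 213 → d5.
Outer input = (K'⊕opad) ∥ inner = 76 6f 01 67 5c 5c 5c ∥ d5.
Outer hash (tag): sum = 118+111+1+103+92+92+92+213 = 822; mod 256 = 54 → 36.

36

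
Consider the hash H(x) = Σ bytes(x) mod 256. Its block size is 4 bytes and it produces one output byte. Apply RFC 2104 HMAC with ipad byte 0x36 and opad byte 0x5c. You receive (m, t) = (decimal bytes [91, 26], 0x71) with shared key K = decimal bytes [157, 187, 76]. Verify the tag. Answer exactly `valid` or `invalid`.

Key decimal bytes [157, 187, 76] = 9d bb 4c is 3 bytes ≤ B = 4; zero-pad to 4 bytes: K' = 9d bb 4c 00.
K' ⊕ ipad = ab 8d 7a 36; K' ⊕ opad = c1 e7 10 5c.
Inner hash: sum = 171+141+122+54+91+26 = 605; mod 256 = 93 → 5d.
Outer hash (recomputed tag): sum = 193+231+16+92+93 = 625; mod 256 = 113 → 71.
Recomputed tag = 71; claimed = 71 → match.

valid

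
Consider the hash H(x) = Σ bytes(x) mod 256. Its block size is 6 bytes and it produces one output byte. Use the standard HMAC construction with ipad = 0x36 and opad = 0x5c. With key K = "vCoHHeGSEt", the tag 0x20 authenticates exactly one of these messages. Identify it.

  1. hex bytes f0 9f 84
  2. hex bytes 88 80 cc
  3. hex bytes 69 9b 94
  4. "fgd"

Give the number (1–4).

2

Key "vCoHHeGSEt" = 76 43 6f 48 48 65 47 53 45 74 is 10 bytes > B = 6, so hash it first: H(key) = 70, then zero-pad to 6 bytes: K' = 70 00 00 00 00 00.
K' ⊕ ipad = 46 36 36 36 36 36; K' ⊕ opad = 2c 5c 5c 5c 5c 5c.
m1: inner = H(46 36 36 36 36 36 f0 9f 84) = 67; tag = H(2c 5c 5c 5c 5c 5c 67) = 5f
m2: inner = H(46 36 36 36 36 36 88 80 cc) = 28; tag = H(2c 5c 5c 5c 5c 5c 28) = 20 ← matches
m3: inner = H(46 36 36 36 36 36 69 9b 94) = ec; tag = H(2c 5c 5c 5c 5c 5c ec) = e4
m4: inner = H(46 36 36 36 36 36 66 67 64) = 85; tag = H(2c 5c 5c 5c 5c 5c 85) = 7d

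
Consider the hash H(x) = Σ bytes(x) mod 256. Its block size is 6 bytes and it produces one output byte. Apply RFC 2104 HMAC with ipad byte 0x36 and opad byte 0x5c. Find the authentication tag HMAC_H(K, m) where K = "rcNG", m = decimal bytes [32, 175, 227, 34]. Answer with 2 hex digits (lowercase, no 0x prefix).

Key "rcNG" = 72 63 4e 47 is 4 bytes ≤ B = 6; zero-pad to 6 bytes: K' = 72 63 4e 47 00 00.
K' ⊕ ipad = 44 55 78 71 36 36.  K' ⊕ opad = 2e 3f 12 1b 5c 5c.
Inner input = (K'⊕ipad) ∥ m = 44 55 78 71 36 36 ∥ 20 af e3 22.
Inner hash: sum = 68+85+120+113+54+54+32+175+227+34 = 962; mod 256 = 194 → c2.
Outer input = (K'⊕opad) ∥ inner = 2e 3f 12 1b 5c 5c ∥ c2.
Outer hash (tag): sum = 46+63+18+27+92+92+194 = 532; mod 256 = 20 → 14.

14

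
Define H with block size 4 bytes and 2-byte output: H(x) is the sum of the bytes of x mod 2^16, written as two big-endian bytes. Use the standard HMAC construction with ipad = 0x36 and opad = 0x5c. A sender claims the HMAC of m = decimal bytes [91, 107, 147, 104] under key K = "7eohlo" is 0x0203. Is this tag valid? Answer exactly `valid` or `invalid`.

Key "7eohlo" = 37 65 6f 68 6c 6f is 6 bytes > B = 4, so hash it first: H(key) = 02 4e, then zero-pad to 4 bytes: K' = 02 4e 00 00.
K' ⊕ ipad = 34 78 36 36; K' ⊕ opad = 5e 12 5c 5c.
Inner hash: sum = 52+120+54+54+91+107+147+104 = 729 → 02 d9.
Outer hash (recomputed tag): sum = 94+18+92+92+2+217 = 515 → 02 03.
Recomputed tag = 0203; claimed = 0203 → match.

valid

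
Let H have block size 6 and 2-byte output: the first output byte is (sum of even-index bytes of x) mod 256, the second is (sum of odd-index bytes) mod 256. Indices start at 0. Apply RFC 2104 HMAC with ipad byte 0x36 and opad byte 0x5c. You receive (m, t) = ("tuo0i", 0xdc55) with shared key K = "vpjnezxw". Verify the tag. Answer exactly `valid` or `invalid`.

Key "vpjnezxw" = 76 70 6a 6e 65 7a 78 77 is 8 bytes > B = 6, so hash it first: H(key) = bd cf, then zero-pad to 6 bytes: K' = bd cf 00 00 00 00.
K' ⊕ ipad = 8b f9 36 36 36 36; K' ⊕ opad = e1 93 5c 5c 5c 5c.
Inner hash: even-index sum = 579 mod 256 = 67; odd-index sum = 522 mod 256 = 10 → 43 0a.
Outer hash (recomputed tag): even-index sum = 476 mod 256 = 220; odd-index sum = 341 mod 256 = 85 → dc 55.
Recomputed tag = dc55; claimed = dc55 → match.

valid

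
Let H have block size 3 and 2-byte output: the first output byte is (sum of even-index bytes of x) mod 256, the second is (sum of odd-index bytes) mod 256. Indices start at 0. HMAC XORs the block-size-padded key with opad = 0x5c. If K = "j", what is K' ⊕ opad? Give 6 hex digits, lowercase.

365c5c

Key "j" = 6a is 1 byte ≤ B = 3; zero-pad to 3 bytes: K' = 6a 00 00.
XOR each byte with 0x5c: 6a⊕5c=36, 00⊕5c=5c, 00⊕5c=5c.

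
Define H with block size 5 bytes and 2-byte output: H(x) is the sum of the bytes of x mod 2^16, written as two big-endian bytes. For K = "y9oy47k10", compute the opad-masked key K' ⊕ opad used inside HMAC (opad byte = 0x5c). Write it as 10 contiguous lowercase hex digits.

5e8d5c5c5c

Key "y9oy47k10" = 79 39 6f 79 34 37 6b 31 30 is 9 bytes > B = 5, so hash it first: H(key) = 02 d1, then zero-pad to 5 bytes: K' = 02 d1 00 00 00.
XOR each byte with 0x5c: 02⊕5c=5e, d1⊕5c=8d, 00⊕5c=5c, 00⊕5c=5c, 00⊕5c=5c.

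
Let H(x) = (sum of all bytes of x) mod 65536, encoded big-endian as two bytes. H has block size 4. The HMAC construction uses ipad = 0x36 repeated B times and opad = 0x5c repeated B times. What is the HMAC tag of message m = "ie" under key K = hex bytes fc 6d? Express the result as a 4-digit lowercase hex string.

01ea

Key hex bytes fc 6d is 2 bytes ≤ B = 4; zero-pad to 4 bytes: K' = fc 6d 00 00.
K' ⊕ ipad = ca 5b 36 36.  K' ⊕ opad = a0 31 5c 5c.
Inner input = (K'⊕ipad) ∥ m = ca 5b 36 36 ∥ 69 65.
Inner hash: sum = 202+91+54+54+105+101 = 607 → 02 5f.
Outer input = (K'⊕opad) ∥ inner = a0 31 5c 5c ∥ 02 5f.
Outer hash (tag): sum = 160+49+92+92+2+95 = 490 → 01 ea.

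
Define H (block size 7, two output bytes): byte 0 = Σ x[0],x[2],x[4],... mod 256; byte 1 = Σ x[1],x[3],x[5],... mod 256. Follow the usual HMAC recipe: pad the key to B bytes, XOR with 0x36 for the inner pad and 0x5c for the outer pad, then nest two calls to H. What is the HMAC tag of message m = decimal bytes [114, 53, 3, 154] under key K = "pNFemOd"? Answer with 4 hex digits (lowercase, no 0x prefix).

Key "pNFemOd" = 70 4e 46 65 6d 4f 64 is exactly B = 7 bytes: K' = 70 4e 46 65 6d 4f 64.
K' ⊕ ipad = 46 78 70 53 5b 79 52.  K' ⊕ opad = 2c 12 1a 39 31 13 38.
Inner input = (K'⊕ipad) ∥ m = 46 78 70 53 5b 79 52 ∥ 72 35 03 9a.
Inner hash: even-index sum = 562 mod 256 = 50; odd-index sum = 441 mod 256 = 185 → 32 b9.
Outer input = (K'⊕opad) ∥ inner = 2c 12 1a 39 31 13 38 ∥ 32 b9.
Outer hash (tag): even-index sum = 360 mod 256 = 104; odd-index sum = 144 mod 256 = 144 → 68 90.

6890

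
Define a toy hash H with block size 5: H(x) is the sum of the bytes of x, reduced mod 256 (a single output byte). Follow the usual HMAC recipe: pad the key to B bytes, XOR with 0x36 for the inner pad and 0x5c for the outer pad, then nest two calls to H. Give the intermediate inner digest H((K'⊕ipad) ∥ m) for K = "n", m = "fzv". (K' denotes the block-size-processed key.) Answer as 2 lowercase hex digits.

86

Key "n" = 6e is 1 byte ≤ B = 5; zero-pad to 5 bytes: K' = 6e 00 00 00 00.
K' ⊕ ipad = 58 36 36 36 36.
Inner input = 58 36 36 36 36 ∥ 66 7a 76.
Inner hash: sum = 88+54+54+54+54+102+122+118 = 646; mod 256 = 134 → 86.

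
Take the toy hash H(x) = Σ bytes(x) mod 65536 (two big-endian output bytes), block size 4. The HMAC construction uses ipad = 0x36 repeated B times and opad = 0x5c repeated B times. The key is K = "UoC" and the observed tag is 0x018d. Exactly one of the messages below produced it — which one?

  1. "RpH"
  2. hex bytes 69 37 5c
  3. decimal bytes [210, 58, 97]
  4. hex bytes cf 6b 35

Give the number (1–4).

Key "UoC" = 55 6f 43 is 3 bytes ≤ B = 4; zero-pad to 4 bytes: K' = 55 6f 43 00.
K' ⊕ ipad = 63 59 75 36; K' ⊕ opad = 09 33 1f 5c.
m1: inner = H(63 59 75 36 52 70 48) = 02 71; tag = H(09 33 1f 5c 02 71) = 012a
m2: inner = H(63 59 75 36 69 37 5c) = 02 63; tag = H(09 33 1f 5c 02 63) = 011c
m3: inner = H(63 59 75 36 d2 3a 61) = 02 d4; tag = H(09 33 1f 5c 02 d4) = 018d ← matches
m4: inner = H(63 59 75 36 cf 6b 35) = 02 d6; tag = H(09 33 1f 5c 02 d6) = 018f

3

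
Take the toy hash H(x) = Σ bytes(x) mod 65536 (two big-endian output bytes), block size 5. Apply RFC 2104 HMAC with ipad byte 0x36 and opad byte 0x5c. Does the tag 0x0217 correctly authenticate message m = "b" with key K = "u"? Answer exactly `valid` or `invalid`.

Key "u" = 75 is 1 byte ≤ B = 5; zero-pad to 5 bytes: K' = 75 00 00 00 00.
K' ⊕ ipad = 43 36 36 36 36; K' ⊕ opad = 29 5c 5c 5c 5c.
Inner hash: sum = 67+54+54+54+54+98 = 381 → 01 7d.
Outer hash (recomputed tag): sum = 41+92+92+92+92+1+125 = 535 → 02 17.
Recomputed tag = 0217; claimed = 0217 → match.

valid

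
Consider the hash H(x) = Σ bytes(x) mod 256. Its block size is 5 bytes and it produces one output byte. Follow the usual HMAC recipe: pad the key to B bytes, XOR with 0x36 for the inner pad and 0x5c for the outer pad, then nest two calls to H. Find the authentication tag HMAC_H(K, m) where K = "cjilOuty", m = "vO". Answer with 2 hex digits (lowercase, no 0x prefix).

Key "cjilOuty" = 63 6a 69 6c 4f 75 74 79 is 8 bytes > B = 5, so hash it first: H(key) = 53, then zero-pad to 5 bytes: K' = 53 00 00 00 00.
K' ⊕ ipad = 65 36 36 36 36.  K' ⊕ opad = 0f 5c 5c 5c 5c.
Inner input = (K'⊕ipad) ∥ m = 65 36 36 36 36 ∥ 76 4f.
Inner hash: sum = 101+54+54+54+54+118+79 = 514; mod 256 = 2 → 02.
Outer input = (K'⊕opad) ∥ inner = 0f 5c 5c 5c 5c ∥ 02.
Outer hash (tag): sum = 15+92+92+92+92+2 = 385; mod 256 = 129 → 81.

81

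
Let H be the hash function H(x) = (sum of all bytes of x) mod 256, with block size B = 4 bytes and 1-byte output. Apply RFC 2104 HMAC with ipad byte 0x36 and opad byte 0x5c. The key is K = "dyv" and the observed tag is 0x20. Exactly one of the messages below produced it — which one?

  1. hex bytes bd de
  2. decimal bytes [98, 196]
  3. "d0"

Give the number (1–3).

2

Key "dyv" = 64 79 76 is 3 bytes ≤ B = 4; zero-pad to 4 bytes: K' = 64 79 76 00.
K' ⊕ ipad = 52 4f 40 36; K' ⊕ opad = 38 25 2a 5c.
m1: inner = H(52 4f 40 36 bd de) = b2; tag = H(38 25 2a 5c b2) = 95
m2: inner = H(52 4f 40 36 62 c4) = 3d; tag = H(38 25 2a 5c 3d) = 20 ← matches
m3: inner = H(52 4f 40 36 64 30) = ab; tag = H(38 25 2a 5c ab) = 8e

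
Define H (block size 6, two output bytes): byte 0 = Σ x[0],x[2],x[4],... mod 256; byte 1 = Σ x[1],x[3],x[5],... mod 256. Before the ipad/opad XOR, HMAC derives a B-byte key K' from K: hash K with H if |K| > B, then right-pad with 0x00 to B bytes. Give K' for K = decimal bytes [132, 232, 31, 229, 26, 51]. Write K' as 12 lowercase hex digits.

Key decimal bytes [132, 232, 31, 229, 26, 51] = 84 e8 1f e5 1a 33 is exactly B = 6 bytes: K' = 84 e8 1f e5 1a 33.

84e81fe51a33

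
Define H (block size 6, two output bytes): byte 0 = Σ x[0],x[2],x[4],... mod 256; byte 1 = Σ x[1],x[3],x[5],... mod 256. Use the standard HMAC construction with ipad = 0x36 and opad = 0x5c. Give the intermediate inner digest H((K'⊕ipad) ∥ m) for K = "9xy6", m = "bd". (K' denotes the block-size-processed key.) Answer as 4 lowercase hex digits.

f6e8

Key "9xy6" = 39 78 79 36 is 4 bytes ≤ B = 6; zero-pad to 6 bytes: K' = 39 78 79 36 00 00.
K' ⊕ ipad = 0f 4e 4f 00 36 36.
Inner input = 0f 4e 4f 00 36 36 ∥ 62 64.
Inner hash: even-index sum = 246 mod 256 = 246; odd-index sum = 232 mod 256 = 232 → f6 e8.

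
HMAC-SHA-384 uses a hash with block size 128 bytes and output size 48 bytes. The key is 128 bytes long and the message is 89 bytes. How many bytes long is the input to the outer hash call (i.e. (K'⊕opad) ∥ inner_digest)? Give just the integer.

176

Key is 128 ≤ 128 bytes, zero-padded: |K'| = 128.
Outer input = (K'⊕opad) ∥ H(inner) → 128 + 48 = 176 bytes.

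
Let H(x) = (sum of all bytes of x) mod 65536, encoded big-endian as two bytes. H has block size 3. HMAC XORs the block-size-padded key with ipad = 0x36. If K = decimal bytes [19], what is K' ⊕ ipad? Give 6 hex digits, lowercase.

253636

Key decimal bytes [19] = 13 is 1 byte ≤ B = 3; zero-pad to 3 bytes: K' = 13 00 00.
XOR each byte with 0x36: 13⊕36=25, 00⊕36=36, 00⊕36=36.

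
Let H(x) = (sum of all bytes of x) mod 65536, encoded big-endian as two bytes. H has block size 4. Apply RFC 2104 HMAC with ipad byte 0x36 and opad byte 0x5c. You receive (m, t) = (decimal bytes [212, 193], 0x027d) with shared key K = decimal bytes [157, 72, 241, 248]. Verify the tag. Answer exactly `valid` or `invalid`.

Key decimal bytes [157, 72, 241, 248] = 9d 48 f1 f8 is exactly B = 4 bytes: K' = 9d 48 f1 f8.
K' ⊕ ipad = ab 7e c7 ce; K' ⊕ opad = c1 14 ad a4.
Inner hash: sum = 171+126+199+206+212+193 = 1107 → 04 53.
Outer hash (recomputed tag): sum = 193+20+173+164+4+83 = 637 → 02 7d.
Recomputed tag = 027d; claimed = 027d → match.

valid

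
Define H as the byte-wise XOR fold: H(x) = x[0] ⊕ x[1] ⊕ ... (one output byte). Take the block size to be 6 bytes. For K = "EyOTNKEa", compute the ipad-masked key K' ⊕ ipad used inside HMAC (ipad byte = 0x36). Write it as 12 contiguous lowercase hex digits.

303636363636

Key "EyOTNKEa" = 45 79 4f 54 4e 4b 45 61 is 8 bytes > B = 6, so hash it first: H(key) = 06, then zero-pad to 6 bytes: K' = 06 00 00 00 00 00.
XOR each byte with 0x36: 06⊕36=30, 00⊕36=36, 00⊕36=36, 00⊕36=36, 00⊕36=36, 00⊕36=36.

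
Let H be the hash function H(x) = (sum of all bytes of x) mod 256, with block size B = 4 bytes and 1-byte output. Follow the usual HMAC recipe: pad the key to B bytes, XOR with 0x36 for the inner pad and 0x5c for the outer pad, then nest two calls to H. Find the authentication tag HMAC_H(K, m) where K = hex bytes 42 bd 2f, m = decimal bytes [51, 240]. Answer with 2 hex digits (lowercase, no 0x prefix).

Key hex bytes 42 bd 2f is 3 bytes ≤ B = 4; zero-pad to 4 bytes: K' = 42 bd 2f 00.
K' ⊕ ipad = 74 8b 19 36.  K' ⊕ opad = 1e e1 73 5c.
Inner input = (K'⊕ipad) ∥ m = 74 8b 19 36 ∥ 33 f0.
Inner hash: sum = 116+139+25+54+51+240 = 625; mod 256 = 113 → 71.
Outer input = (K'⊕opad) ∥ inner = 1e e1 73 5c ∥ 71.
Outer hash (tag): sum = 30+225+115+92+113 = 575; mod 256 = 63 → 3f.

3f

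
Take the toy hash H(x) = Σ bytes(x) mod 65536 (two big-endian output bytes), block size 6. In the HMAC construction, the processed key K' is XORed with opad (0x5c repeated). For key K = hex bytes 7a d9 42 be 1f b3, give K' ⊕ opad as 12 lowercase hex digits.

Key hex bytes 7a d9 42 be 1f b3 is exactly B = 6 bytes: K' = 7a d9 42 be 1f b3.
XOR each byte with 0x5c: 7a⊕5c=26, d9⊕5c=85, 42⊕5c=1e, be⊕5c=e2, 1f⊕5c=43, b3⊕5c=ef.

26851ee243ef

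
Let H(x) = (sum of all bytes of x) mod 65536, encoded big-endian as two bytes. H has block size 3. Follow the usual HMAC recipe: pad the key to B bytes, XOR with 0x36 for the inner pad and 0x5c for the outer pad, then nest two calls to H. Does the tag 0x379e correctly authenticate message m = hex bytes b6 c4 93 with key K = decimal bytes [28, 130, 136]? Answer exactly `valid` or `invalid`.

Key decimal bytes [28, 130, 136] = 1c 82 88 is exactly B = 3 bytes: K' = 1c 82 88.
K' ⊕ ipad = 2a b4 be; K' ⊕ opad = 40 de d4.
Inner hash: sum = 42+180+190+182+196+147 = 937 → 03 a9.
Outer hash (recomputed tag): sum = 64+222+212+3+169 = 670 → 02 9e.
Recomputed tag = 029e; claimed = 379e → mismatch.

invalid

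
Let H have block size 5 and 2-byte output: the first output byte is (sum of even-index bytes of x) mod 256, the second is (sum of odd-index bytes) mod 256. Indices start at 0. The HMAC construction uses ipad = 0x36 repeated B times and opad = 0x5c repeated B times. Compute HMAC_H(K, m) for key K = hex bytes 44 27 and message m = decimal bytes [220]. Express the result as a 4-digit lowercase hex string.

Key hex bytes 44 27 is 2 bytes ≤ B = 5; zero-pad to 5 bytes: K' = 44 27 00 00 00.
K' ⊕ ipad = 72 11 36 36 36.  K' ⊕ opad = 18 7b 5c 5c 5c.
Inner input = (K'⊕ipad) ∥ m = 72 11 36 36 36 ∥ dc.
Inner hash: even-index sum = 222 mod 256 = 222; odd-index sum = 291 mod 256 = 35 → de 23.
Outer input = (K'⊕opad) ∥ inner = 18 7b 5c 5c 5c ∥ de 23.
Outer hash (tag): even-index sum = 243 mod 256 = 243; odd-index sum = 437 mod 256 = 181 → f3 b5.

f3b5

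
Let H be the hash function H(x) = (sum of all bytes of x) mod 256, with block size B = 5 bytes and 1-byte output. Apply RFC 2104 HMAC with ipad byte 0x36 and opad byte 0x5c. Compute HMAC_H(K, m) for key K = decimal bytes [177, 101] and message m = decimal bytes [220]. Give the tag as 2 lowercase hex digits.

Key decimal bytes [177, 101] = b1 65 is 2 bytes ≤ B = 5; zero-pad to 5 bytes: K' = b1 65 00 00 00.
K' ⊕ ipad = 87 53 36 36 36.  K' ⊕ opad = ed 39 5c 5c 5c.
Inner input = (K'⊕ipad) ∥ m = 87 53 36 36 36 ∥ dc.
Inner hash: sum = 135+83+54+54+54+220 = 600; mod 256 = 88 → 58.
Outer input = (K'⊕opad) ∥ inner = ed 39 5c 5c 5c ∥ 58.
Outer hash (tag): sum = 237+57+92+92+92+88 = 658; mod 256 = 146 → 92.

92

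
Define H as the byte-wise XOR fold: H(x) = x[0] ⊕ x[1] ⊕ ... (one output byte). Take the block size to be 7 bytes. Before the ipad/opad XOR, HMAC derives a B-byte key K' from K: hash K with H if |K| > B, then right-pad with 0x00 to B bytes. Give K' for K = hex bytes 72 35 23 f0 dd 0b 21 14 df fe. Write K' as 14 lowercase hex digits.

|K| = 10 > B = 7, so first hash the key.
H(K): XOR 72⊕35⊕23⊕f0⊕dd⊕0b⊕21⊕14⊕df⊕fe = 56.
Zero-pad H(K) = 56 to 7 bytes: K' = 56 00 00 00 00 00 00.

56000000000000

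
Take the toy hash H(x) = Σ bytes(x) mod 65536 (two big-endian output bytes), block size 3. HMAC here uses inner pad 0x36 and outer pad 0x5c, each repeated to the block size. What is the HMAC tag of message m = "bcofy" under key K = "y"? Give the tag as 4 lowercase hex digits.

Key "y" = 79 is 1 byte ≤ B = 3; zero-pad to 3 bytes: K' = 79 00 00.
K' ⊕ ipad = 4f 36 36.  K' ⊕ opad = 25 5c 5c.
Inner input = (K'⊕ipad) ∥ m = 4f 36 36 ∥ 62 63 6f 66 79.
Inner hash: sum = 79+54+54+98+99+111+102+121 = 718 → 02 ce.
Outer input = (K'⊕opad) ∥ inner = 25 5c 5c ∥ 02 ce.
Outer hash (tag): sum = 37+92+92+2+206 = 429 → 01 ad.

01ad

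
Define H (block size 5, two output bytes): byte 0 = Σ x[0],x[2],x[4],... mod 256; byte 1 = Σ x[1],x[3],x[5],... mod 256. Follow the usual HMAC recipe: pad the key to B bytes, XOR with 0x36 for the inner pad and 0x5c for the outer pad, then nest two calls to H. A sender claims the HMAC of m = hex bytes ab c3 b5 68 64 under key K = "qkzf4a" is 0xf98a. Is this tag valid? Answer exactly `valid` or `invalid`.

Key "qkzf4a" = 71 6b 7a 66 34 61 is 6 bytes > B = 5, so hash it first: H(key) = 1f 32, then zero-pad to 5 bytes: K' = 1f 32 00 00 00.
K' ⊕ ipad = 29 04 36 36 36; K' ⊕ opad = 43 6e 5c 5c 5c.
Inner hash: even-index sum = 448 mod 256 = 192; odd-index sum = 510 mod 256 = 254 → c0 fe.
Outer hash (recomputed tag): even-index sum = 505 mod 256 = 249; odd-index sum = 394 mod 256 = 138 → f9 8a.
Recomputed tag = f98a; claimed = f98a → match.

valid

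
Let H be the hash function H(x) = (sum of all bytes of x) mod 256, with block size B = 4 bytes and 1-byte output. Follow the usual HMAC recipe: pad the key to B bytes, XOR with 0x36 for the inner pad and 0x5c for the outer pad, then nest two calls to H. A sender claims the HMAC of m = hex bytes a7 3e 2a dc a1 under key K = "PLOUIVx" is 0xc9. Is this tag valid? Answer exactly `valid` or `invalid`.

Key "PLOUIVx" = 50 4c 4f 55 49 56 78 is 7 bytes > B = 4, so hash it first: H(key) = 57, then zero-pad to 4 bytes: K' = 57 00 00 00.
K' ⊕ ipad = 61 36 36 36; K' ⊕ opad = 0b 5c 5c 5c.
Inner hash: sum = 97+54+54+54+167+62+42+220+161 = 911; mod 256 = 143 → 8f.
Outer hash (recomputed tag): sum = 11+92+92+92+143 = 430; mod 256 = 174 → ae.
Recomputed tag = ae; claimed = c9 → mismatch.

invalid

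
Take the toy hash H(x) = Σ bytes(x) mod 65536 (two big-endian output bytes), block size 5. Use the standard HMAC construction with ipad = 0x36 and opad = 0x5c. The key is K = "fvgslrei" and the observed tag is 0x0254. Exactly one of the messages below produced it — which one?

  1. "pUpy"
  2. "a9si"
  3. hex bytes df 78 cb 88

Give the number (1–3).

Key "fvgslrei" = 66 76 67 73 6c 72 65 69 is 8 bytes > B = 5, so hash it first: H(key) = 03 62, then zero-pad to 5 bytes: K' = 03 62 00 00 00.
K' ⊕ ipad = 35 54 36 36 36; K' ⊕ opad = 5f 3e 5c 5c 5c.
m1: inner = H(35 54 36 36 36 70 55 70 79) = 02 d9; tag = H(5f 3e 5c 5c 5c 02 d9) = 028c
m2: inner = H(35 54 36 36 36 61 39 73 69) = 02 a1; tag = H(5f 3e 5c 5c 5c 02 a1) = 0254 ← matches
m3: inner = H(35 54 36 36 36 df 78 cb 88) = 03 d5; tag = H(5f 3e 5c 5c 5c 03 d5) = 0289

2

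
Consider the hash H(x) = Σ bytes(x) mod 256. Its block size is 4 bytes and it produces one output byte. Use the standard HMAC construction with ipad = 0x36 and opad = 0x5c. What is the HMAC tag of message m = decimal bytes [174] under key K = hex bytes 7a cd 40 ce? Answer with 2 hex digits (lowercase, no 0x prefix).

Key hex bytes 7a cd 40 ce is exactly B = 4 bytes: K' = 7a cd 40 ce.
K' ⊕ ipad = 4c fb 76 f8.  K' ⊕ opad = 26 91 1c 92.
Inner input = (K'⊕ipad) ∥ m = 4c fb 76 f8 ∥ ae.
Inner hash: sum = 76+251+118+248+174 = 867; mod 256 = 99 → 63.
Outer input = (K'⊕opad) ∥ inner = 26 91 1c 92 ∥ 63.
Outer hash (tag): sum = 38+145+28+146+99 = 456; mod 256 = 200 → c8.

c8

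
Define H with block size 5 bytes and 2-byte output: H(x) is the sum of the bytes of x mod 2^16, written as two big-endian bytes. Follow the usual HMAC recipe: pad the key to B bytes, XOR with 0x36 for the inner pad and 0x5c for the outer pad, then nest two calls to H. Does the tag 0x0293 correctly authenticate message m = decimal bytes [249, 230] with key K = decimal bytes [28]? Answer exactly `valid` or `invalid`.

Key decimal bytes [28] = 1c is 1 byte ≤ B = 5; zero-pad to 5 bytes: K' = 1c 00 00 00 00.
K' ⊕ ipad = 2a 36 36 36 36; K' ⊕ opad = 40 5c 5c 5c 5c.
Inner hash: sum = 42+54+54+54+54+249+230 = 737 → 02 e1.
Outer hash (recomputed tag): sum = 64+92+92+92+92+2+225 = 659 → 02 93.
Recomputed tag = 0293; claimed = 0293 → match.

valid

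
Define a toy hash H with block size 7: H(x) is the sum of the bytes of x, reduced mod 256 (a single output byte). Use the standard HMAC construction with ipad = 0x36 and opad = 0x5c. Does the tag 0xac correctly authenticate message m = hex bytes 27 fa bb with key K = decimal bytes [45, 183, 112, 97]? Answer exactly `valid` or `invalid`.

invalid

Key decimal bytes [45, 183, 112, 97] = 2d b7 70 61 is 4 bytes ≤ B = 7; zero-pad to 7 bytes: K' = 2d b7 70 61 00 00 00.
K' ⊕ ipad = 1b 81 46 57 36 36 36; K' ⊕ opad = 71 eb 2c 3d 5c 5c 5c.
Inner hash: sum = 27+129+70+87+54+54+54+39+250+187 = 951; mod 256 = 183 → b7.
Outer hash (recomputed tag): sum = 113+235+44+61+92+92+92+183 = 912; mod 256 = 144 → 90.
Recomputed tag = 90; claimed = ac → mismatch.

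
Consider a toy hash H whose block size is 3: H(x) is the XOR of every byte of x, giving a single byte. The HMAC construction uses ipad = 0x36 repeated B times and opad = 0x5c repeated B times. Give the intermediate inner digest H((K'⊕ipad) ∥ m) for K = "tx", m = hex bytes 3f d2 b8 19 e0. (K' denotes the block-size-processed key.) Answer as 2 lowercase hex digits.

96

Key "tx" = 74 78 is 2 bytes ≤ B = 3; zero-pad to 3 bytes: K' = 74 78 00.
K' ⊕ ipad = 42 4e 36.
Inner input = 42 4e 36 ∥ 3f d2 b8 19 e0.
Inner hash: XOR 42⊕4e⊕36⊕3f⊕d2⊕b8⊕19⊕e0 = 96.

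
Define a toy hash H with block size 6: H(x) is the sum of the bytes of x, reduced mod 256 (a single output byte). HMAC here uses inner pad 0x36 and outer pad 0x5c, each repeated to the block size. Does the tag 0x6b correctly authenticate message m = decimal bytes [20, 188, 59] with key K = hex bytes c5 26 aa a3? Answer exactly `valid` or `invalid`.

valid

Key hex bytes c5 26 aa a3 is 4 bytes ≤ B = 6; zero-pad to 6 bytes: K' = c5 26 aa a3 00 00.
K' ⊕ ipad = f3 10 9c 95 36 36; K' ⊕ opad = 99 7a f6 ff 5c 5c.
Inner hash: sum = 243+16+156+149+54+54+20+188+59 = 939; mod 256 = 171 → ab.
Outer hash (recomputed tag): sum = 153+122+246+255+92+92+171 = 1131; mod 256 = 107 → 6b.
Recomputed tag = 6b; claimed = 6b → match.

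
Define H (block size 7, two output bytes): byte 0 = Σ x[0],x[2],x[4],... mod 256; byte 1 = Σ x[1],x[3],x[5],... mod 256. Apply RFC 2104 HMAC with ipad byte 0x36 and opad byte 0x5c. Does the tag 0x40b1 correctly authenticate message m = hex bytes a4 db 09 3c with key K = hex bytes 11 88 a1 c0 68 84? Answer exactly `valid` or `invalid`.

invalid

Key hex bytes 11 88 a1 c0 68 84 is 6 bytes ≤ B = 7; zero-pad to 7 bytes: K' = 11 88 a1 c0 68 84 00.
K' ⊕ ipad = 27 be 97 f6 5e b2 36; K' ⊕ opad = 4d d4 fd 9c 34 d8 5c.
Inner hash: even-index sum = 617 mod 256 = 105; odd-index sum = 787 mod 256 = 19 → 69 13.
Outer hash (recomputed tag): even-index sum = 493 mod 256 = 237; odd-index sum = 689 mod 256 = 177 → ed b1.
Recomputed tag = edb1; claimed = 40b1 → mismatch.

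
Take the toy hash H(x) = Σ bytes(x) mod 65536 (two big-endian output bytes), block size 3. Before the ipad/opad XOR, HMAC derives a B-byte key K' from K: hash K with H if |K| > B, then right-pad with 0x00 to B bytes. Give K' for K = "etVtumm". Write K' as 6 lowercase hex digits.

02f200

|K| = 7 > B = 3, so first hash the key.
H(K): sum = 101+116+86+116+117+109+109 = 754 → 02 f2.
Zero-pad H(K) = 02 f2 to 3 bytes: K' = 02 f2 00.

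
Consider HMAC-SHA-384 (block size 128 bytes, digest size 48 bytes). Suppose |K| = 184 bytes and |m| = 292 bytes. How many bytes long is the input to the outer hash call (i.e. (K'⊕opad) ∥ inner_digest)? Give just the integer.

176

Key is 184 > 128 bytes, so it is hashed to 48 bytes then zero-padded to 128: |K'| = 128.
Outer input = (K'⊕opad) ∥ H(inner) → 128 + 48 = 176 bytes.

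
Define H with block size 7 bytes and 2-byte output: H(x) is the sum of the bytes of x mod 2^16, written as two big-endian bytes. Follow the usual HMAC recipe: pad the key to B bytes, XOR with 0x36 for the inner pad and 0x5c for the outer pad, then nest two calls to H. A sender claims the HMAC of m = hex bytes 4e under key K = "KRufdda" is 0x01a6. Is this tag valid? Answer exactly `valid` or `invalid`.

Key "KRufdda" = 4b 52 75 66 64 64 61 is exactly B = 7 bytes: K' = 4b 52 75 66 64 64 61.
K' ⊕ ipad = 7d 64 43 50 52 52 57; K' ⊕ opad = 17 0e 29 3a 38 38 3d.
Inner hash: sum = 125+100+67+80+82+82+87+78 = 701 → 02 bd.
Outer hash (recomputed tag): sum = 23+14+41+58+56+56+61+2+189 = 500 → 01 f4.
Recomputed tag = 01f4; claimed = 01a6 → mismatch.

invalid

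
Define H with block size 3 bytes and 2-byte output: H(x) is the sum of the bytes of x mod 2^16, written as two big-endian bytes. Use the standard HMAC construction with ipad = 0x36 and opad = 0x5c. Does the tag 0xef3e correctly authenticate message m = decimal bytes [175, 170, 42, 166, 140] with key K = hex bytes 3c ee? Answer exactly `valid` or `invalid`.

invalid

Key hex bytes 3c ee is 2 bytes ≤ B = 3; zero-pad to 3 bytes: K' = 3c ee 00.
K' ⊕ ipad = 0a d8 36; K' ⊕ opad = 60 b2 5c.
Inner hash: sum = 10+216+54+175+170+42+166+140 = 973 → 03 cd.
Outer hash (recomputed tag): sum = 96+178+92+3+205 = 574 → 02 3e.
Recomputed tag = 023e; claimed = ef3e → mismatch.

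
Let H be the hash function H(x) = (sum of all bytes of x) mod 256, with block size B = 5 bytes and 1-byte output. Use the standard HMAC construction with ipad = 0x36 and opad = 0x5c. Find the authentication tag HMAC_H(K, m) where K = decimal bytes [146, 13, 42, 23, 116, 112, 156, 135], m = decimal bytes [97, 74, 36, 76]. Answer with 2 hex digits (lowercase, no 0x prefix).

ef

Key decimal bytes [146, 13, 42, 23, 116, 112, 156, 135] = 92 0d 2a 17 74 70 9c 87 is 8 bytes > B = 5, so hash it first: H(key) = e7, then zero-pad to 5 bytes: K' = e7 00 00 00 00.
K' ⊕ ipad = d1 36 36 36 36.  K' ⊕ opad = bb 5c 5c 5c 5c.
Inner input = (K'⊕ipad) ∥ m = d1 36 36 36 36 ∥ 61 4a 24 4c.
Inner hash: sum = 209+54+54+54+54+97+74+36+76 = 708; mod 256 = 196 → c4.
Outer input = (K'⊕opad) ∥ inner = bb 5c 5c 5c 5c ∥ c4.
Outer hash (tag): sum = 187+92+92+92+92+196 = 751; mod 256 = 239 → ef.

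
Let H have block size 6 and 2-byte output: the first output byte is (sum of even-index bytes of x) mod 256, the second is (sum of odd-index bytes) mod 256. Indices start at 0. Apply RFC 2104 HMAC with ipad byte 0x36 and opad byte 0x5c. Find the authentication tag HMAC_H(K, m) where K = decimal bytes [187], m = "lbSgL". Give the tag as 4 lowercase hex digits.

a37f

Key decimal bytes [187] = bb is 1 byte ≤ B = 6; zero-pad to 6 bytes: K' = bb 00 00 00 00 00.
K' ⊕ ipad = 8d 36 36 36 36 36.  K' ⊕ opad = e7 5c 5c 5c 5c 5c.
Inner input = (K'⊕ipad) ∥ m = 8d 36 36 36 36 36 ∥ 6c 62 53 67 4c.
Inner hash: even-index sum = 516 mod 256 = 4; odd-index sum = 363 mod 256 = 107 → 04 6b.
Outer input = (K'⊕opad) ∥ inner = e7 5c 5c 5c 5c 5c ∥ 04 6b.
Outer hash (tag): even-index sum = 419 mod 256 = 163; odd-index sum = 383 mod 256 = 127 → a3 7f.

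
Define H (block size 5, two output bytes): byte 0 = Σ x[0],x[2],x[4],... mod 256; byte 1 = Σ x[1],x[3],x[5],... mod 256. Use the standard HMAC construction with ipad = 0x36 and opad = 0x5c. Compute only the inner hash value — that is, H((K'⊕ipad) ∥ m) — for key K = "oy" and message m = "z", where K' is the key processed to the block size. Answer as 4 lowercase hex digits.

c5ff

Key "oy" = 6f 79 is 2 bytes ≤ B = 5; zero-pad to 5 bytes: K' = 6f 79 00 00 00.
K' ⊕ ipad = 59 4f 36 36 36.
Inner input = 59 4f 36 36 36 ∥ 7a.
Inner hash: even-index sum = 197 mod 256 = 197; odd-index sum = 255 mod 256 = 255 → c5 ff.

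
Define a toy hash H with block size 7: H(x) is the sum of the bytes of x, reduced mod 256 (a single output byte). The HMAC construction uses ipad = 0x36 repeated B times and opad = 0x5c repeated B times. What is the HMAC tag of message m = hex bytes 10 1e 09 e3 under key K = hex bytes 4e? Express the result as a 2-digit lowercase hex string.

Key hex bytes 4e is 1 byte ≤ B = 7; zero-pad to 7 bytes: K' = 4e 00 00 00 00 00 00.
K' ⊕ ipad = 78 36 36 36 36 36 36.  K' ⊕ opad = 12 5c 5c 5c 5c 5c 5c.
Inner input = (K'⊕ipad) ∥ m = 78 36 36 36 36 36 36 ∥ 10 1e 09 e3.
Inner hash: sum = 120+54+54+54+54+54+54+16+30+9+227 = 726; mod 256 = 214 → d6.
Outer input = (K'⊕opad) ∥ inner = 12 5c 5c 5c 5c 5c 5c ∥ d6.
Outer hash (tag): sum = 18+92+92+92+92+92+92+214 = 784; mod 256 = 16 → 10.

10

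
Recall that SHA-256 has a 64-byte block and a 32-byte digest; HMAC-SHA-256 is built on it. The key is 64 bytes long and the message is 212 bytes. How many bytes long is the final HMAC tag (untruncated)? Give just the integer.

32

The tag is one SHA-256 digest: 32 bytes.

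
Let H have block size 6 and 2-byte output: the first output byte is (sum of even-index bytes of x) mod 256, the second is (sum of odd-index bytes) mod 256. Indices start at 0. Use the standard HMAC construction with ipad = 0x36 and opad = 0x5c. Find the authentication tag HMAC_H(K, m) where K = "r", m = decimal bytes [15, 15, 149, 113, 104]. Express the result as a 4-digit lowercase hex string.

Key "r" = 72 is 1 byte ≤ B = 6; zero-pad to 6 bytes: K' = 72 00 00 00 00 00.
K' ⊕ ipad = 44 36 36 36 36 36.  K' ⊕ opad = 2e 5c 5c 5c 5c 5c.
Inner input = (K'⊕ipad) ∥ m = 44 36 36 36 36 36 ∥ 0f 0f 95 71 68.
Inner hash: even-index sum = 444 mod 256 = 188; odd-index sum = 290 mod 256 = 34 → bc 22.
Outer input = (K'⊕opad) ∥ inner = 2e 5c 5c 5c 5c 5c ∥ bc 22.
Outer hash (tag): even-index sum = 418 mod 256 = 162; odd-index sum = 310 mod 256 = 54 → a2 36.

a236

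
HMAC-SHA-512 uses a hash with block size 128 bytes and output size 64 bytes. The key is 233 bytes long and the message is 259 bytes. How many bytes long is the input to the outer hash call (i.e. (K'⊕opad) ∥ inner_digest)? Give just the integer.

Key is 233 > 128 bytes, so it is hashed to 64 bytes then zero-padded to 128: |K'| = 128.
Outer input = (K'⊕opad) ∥ H(inner) → 128 + 64 = 192 bytes.

192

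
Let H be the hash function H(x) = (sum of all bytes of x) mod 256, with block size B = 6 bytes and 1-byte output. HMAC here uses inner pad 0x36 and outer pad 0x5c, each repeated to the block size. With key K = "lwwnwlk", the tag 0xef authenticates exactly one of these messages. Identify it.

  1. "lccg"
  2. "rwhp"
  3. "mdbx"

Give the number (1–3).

Key "lwwnwlk" = 6c 77 77 6e 77 6c 6b is 7 bytes > B = 6, so hash it first: H(key) = 16, then zero-pad to 6 bytes: K' = 16 00 00 00 00 00.
K' ⊕ ipad = 20 36 36 36 36 36; K' ⊕ opad = 4a 5c 5c 5c 5c 5c.
m1: inner = H(20 36 36 36 36 36 6c 63 63 67) = c7; tag = H(4a 5c 5c 5c 5c 5c c7) = dd
m2: inner = H(20 36 36 36 36 36 72 77 68 70) = ef; tag = H(4a 5c 5c 5c 5c 5c ef) = 05
m3: inner = H(20 36 36 36 36 36 6d 64 62 78) = d9; tag = H(4a 5c 5c 5c 5c 5c d9) = ef ← matches

3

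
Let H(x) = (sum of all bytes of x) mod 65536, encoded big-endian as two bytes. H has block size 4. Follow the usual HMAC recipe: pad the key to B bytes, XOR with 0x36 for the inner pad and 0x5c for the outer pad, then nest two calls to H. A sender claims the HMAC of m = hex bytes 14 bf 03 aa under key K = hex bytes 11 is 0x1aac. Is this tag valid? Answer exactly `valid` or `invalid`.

Key hex bytes 11 is 1 byte ≤ B = 4; zero-pad to 4 bytes: K' = 11 00 00 00.
K' ⊕ ipad = 27 36 36 36; K' ⊕ opad = 4d 5c 5c 5c.
Inner hash: sum = 39+54+54+54+20+191+3+170 = 585 → 02 49.
Outer hash (recomputed tag): sum = 77+92+92+92+2+73 = 428 → 01 ac.
Recomputed tag = 01ac; claimed = 1aac → mismatch.

invalid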